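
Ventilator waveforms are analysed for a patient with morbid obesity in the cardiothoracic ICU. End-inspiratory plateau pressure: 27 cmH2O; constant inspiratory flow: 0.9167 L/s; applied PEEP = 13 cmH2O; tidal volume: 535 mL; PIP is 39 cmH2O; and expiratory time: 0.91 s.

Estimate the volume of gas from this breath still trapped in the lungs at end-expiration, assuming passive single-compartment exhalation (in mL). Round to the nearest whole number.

R = (PIP − Pplat)/V̇ = (39 − 27) / 0.9167 = 12.0/0.9167 = 13.09 cmH2O·s/L.
C = Vt/(Pplat − PEEP) = 535.0 / (27 − 13) = 535.0/14.0 = 38.214 mL/cmH2O.
τ = R × C = 13.09 × 0.03821 L/cmH2O = 0.5002 s.
Fraction remaining = e^(−Te/τ) = e^(−0.91/0.5002) = 0.1621.
Trapped volume = 535.0 × 0.1621 = 86.724 mL.

87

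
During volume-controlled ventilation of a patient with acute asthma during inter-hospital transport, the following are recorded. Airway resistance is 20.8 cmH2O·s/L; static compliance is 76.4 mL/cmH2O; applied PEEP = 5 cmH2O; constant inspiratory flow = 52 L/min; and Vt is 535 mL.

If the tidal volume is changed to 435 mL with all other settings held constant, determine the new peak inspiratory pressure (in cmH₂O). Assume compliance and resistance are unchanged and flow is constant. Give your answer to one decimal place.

28.7

Flow: 52 L/min ÷ 60 = 0.8667 L/s.
PIP = Vt/C + R·V̇ + PEEP (constant-flow equation of motion).
Only the elastic term changes: ΔPIP = ΔVt / C = (435 − 535) / 76.4 = -1.309 cmH2O.
Original PIP = 535/76.4 + 20.8×0.8667 + 5 = 30.03 cmH2O; new PIP = 30.03 + (-1.309) = 28.721 cmH2O.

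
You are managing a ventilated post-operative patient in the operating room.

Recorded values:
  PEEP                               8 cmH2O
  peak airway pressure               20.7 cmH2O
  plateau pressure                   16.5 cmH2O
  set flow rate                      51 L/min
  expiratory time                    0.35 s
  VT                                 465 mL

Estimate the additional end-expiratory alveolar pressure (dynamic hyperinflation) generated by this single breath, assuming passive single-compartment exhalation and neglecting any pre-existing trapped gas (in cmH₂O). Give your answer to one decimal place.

2.3

Flow: 51 L/min ÷ 60 = 0.85 L/s.
R = (PIP − Pplat)/V̇ = (20.7 − 16.5) / 0.85 = 4.2/0.85 = 4.941 cmH2O·s/L.
C = Vt/(Pplat − PEEP) = 465.0 / (16.5 − 8) = 465.0/8.5 = 54.706 mL/cmH2O.
τ = R × C = 4.941 × 0.05471 L/cmH2O = 0.2703 s.
Fraction remaining = e^(−Te/τ) = e^(−0.35/0.2703) = 0.2739; trapped volume = 465.0 × 0.2739 = 127.36 mL.
Additional alveolar pressure from trapping ≈ V_trapped / C = 127.36 / 54.706 = 2.328 cmH2O.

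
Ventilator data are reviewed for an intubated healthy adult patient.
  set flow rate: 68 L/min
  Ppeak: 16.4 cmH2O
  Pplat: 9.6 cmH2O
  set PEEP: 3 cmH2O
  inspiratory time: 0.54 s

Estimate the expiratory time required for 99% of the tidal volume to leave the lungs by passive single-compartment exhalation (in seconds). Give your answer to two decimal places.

Flow: 68 L/min ÷ 60 = 1.1333 L/s.
Vt = flow × Ti = 1.1333 L/s × 0.54 s × 1000 mL/L = 611.98 mL.
R = (PIP − Pplat)/V̇ = (16.4 − 9.6) / 1.1333 = 6.8/1.1333 = 6.0 cmH2O·s/L.
C = Vt/(Pplat − PEEP) = 611.98 / (9.6 − 3) = 611.98/6.6 = 92.724 mL/cmH2O.
τ = R × C = 6.0 × 0.09272 L/cmH2O = 0.5563 s.
t = −τ·ln(1 − 0.99) = −0.5563·ln(0.01) = 2.562 s.

2.56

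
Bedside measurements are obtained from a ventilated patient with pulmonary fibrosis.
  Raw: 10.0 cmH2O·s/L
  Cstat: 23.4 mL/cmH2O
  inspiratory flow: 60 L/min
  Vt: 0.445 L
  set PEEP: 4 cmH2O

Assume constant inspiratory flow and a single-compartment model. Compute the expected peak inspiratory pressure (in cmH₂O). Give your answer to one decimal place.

33.0

Flow: 60 L/min ÷ 60 = 1 L/s.
Equation of motion (constant flow): PIP = Vt/C + R·V̇ + PEEP.
PIP = 445/23.4 + 10.0×1 + 4 = 19.017 + 10.0 + 4 = 33.017 cmH2O.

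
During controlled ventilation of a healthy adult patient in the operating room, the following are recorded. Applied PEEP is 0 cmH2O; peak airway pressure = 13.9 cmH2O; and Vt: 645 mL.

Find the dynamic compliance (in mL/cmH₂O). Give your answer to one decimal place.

Dynamic compliance = Vt / (PIP − PEEP) = 645 / (13.9 − 0) = 645 / 13.9 = 46.403 mL/cmH2O.

46.4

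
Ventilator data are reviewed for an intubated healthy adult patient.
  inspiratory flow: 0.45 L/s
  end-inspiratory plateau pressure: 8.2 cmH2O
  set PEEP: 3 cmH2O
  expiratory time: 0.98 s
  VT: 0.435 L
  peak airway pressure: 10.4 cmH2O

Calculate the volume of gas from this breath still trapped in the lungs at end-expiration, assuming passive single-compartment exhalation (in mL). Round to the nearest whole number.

40

R = (PIP − Pplat)/V̇ = (10.4 − 8.2) / 0.45 = 2.2/0.45 = 4.889 cmH2O·s/L.
C = Vt/(Pplat − PEEP) = 435.0 / (8.2 − 3) = 435.0/5.2 = 83.654 mL/cmH2O.
τ = R × C = 4.889 × 0.08365 L/cmH2O = 0.409 s.
Fraction remaining = e^(−Te/τ) = e^(−0.98/0.409) = 0.09107.
Trapped volume = 435.0 × 0.09107 = 39.615 mL.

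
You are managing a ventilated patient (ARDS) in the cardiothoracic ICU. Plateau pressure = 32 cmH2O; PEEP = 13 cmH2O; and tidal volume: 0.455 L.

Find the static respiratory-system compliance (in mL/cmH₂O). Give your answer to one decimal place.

Cstat = Vt / (Pplat − PEEP) = 455 / (32 − 13) = 455 / 19.0 = 23.947 mL/cmH2O.

23.9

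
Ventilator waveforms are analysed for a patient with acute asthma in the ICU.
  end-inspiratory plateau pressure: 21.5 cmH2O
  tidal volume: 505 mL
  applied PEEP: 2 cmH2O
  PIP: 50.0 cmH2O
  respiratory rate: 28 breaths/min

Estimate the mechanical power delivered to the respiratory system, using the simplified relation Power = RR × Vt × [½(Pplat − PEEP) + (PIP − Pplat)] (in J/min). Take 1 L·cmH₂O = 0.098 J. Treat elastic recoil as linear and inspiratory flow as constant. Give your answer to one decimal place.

Per-breath work = Vt × [½(Pplat−PEEP) + (PIP−Pplat)] = 0.505 × [0.5×19.5 + 28.5] = 0.505 × 38.25 = 19.316 L·cmH2O.
Power = 28 × 19.316 = 540.85 L·cmH2O/min.
× 0.098 J/(L·cmH2O) → 53.003 J/min.

53.0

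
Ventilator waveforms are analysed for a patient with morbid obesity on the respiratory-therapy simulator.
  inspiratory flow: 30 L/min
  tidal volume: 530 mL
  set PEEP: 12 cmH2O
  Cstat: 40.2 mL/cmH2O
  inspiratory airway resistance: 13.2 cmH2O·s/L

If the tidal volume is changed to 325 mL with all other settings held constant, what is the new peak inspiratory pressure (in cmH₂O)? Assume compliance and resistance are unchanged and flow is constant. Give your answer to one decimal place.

26.7

Flow: 30 L/min ÷ 60 = 0.5 L/s.
PIP = Vt/C + R·V̇ + PEEP (constant-flow equation of motion).
Only the elastic term changes: ΔPIP = ΔVt / C = (325 − 530) / 40.2 = -5.1 cmH2O.
Original PIP = 530/40.2 + 13.2×0.5 + 12 = 31.784 cmH2O; new PIP = 31.784 + (-5.1) = 26.684 cmH2O.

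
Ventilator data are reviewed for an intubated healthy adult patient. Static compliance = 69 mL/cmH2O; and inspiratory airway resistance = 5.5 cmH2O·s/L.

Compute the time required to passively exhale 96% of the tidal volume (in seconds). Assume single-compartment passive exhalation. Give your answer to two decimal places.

τ = R × C = 5.5 × 69 mL/cmH2O = 5.5 × 0.069 L/cmH2O = 0.3795 s.
Exhaled fraction f = 1 − e^(−t/τ) → t = −τ·ln(1 − f) = −0.3795·ln(0.04) = 1.222 s.

1.22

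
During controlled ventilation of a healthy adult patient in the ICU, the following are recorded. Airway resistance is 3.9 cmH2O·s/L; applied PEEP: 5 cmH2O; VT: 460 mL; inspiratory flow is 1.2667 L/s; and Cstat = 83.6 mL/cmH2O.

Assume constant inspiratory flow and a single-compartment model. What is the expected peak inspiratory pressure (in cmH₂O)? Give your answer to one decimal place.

15.4

Equation of motion (constant flow): PIP = Vt/C + R·V̇ + PEEP.
PIP = 460/83.6 + 3.9×1.2667 + 5 = 5.502 + 4.94 + 5 = 15.442 cmH2O.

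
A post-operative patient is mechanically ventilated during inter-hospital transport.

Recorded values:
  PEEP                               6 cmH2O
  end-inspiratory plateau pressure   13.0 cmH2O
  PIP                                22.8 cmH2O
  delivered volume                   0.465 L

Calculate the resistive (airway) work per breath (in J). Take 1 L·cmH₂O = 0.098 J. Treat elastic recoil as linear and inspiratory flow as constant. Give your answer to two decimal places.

With constant inspiratory flow the resistive pressure is constant at PIP − Pplat = 22.8 − 13.0 = 9.8 cmH2O, so resistive work = 9.8 × 0.465 = 4.557 L·cmH2O.
× 0.098 J/(L·cmH2O) → 0.4466 J.

0.45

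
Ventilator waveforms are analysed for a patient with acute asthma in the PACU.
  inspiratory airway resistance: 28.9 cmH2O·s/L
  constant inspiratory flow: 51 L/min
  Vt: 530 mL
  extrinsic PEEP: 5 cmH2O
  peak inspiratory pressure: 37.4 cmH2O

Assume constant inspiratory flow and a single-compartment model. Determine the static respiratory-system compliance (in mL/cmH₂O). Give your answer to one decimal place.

Flow: 51 L/min ÷ 60 = 0.85 L/s.
Equation of motion (constant flow): PIP = Vt/C + R·V̇ + PEEP.
Vt/C = PIP − R·V̇ − PEEP = 37.4 − 28.9×0.85 − 5 = 37.4 − 24.565 − 5 = 7.835 cmH2O.
C = Vt / 7.835 = 530 / 7.835 = 67.645 mL/cmH2O.

67.6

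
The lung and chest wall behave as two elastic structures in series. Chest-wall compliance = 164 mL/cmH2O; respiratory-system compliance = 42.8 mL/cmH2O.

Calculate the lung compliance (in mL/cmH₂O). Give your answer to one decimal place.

1/CL = 1/Crs − 1/Ccw.
1/CL = 1/42.8 − 1/164 = 0.01727.
CL = 57.904 mL/cmH2O.

57.9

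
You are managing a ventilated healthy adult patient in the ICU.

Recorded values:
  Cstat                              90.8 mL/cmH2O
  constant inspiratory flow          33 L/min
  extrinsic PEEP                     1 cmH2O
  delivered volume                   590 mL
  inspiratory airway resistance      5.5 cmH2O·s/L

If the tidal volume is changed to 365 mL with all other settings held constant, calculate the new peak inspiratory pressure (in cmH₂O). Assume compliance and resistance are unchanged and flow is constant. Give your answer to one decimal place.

Flow: 33 L/min ÷ 60 = 0.55 L/s.
PIP = Vt/C + R·V̇ + PEEP (constant-flow equation of motion).
Only the elastic term changes: ΔPIP = ΔVt / C = (365 − 590) / 90.8 = -2.478 cmH2O.
Original PIP = 590/90.8 + 5.5×0.55 + 1 = 10.523 cmH2O; new PIP = 10.523 + (-2.478) = 8.045 cmH2O.

8.0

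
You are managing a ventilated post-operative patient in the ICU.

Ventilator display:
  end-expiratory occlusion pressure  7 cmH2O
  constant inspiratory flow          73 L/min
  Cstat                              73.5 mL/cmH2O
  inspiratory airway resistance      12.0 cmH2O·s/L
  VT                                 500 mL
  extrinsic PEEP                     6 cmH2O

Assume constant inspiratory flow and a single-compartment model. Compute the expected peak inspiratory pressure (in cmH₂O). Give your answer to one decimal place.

28.4

Flow: 73 L/min ÷ 60 = 1.2167 L/s.
Total PEEP = 7 cmH2O (set 6 + intrinsic 1); this is the baseline alveolar pressure.
Equation of motion (constant flow): PIP = Vt/C + R·V̇ + PEEP.
PIP = 500/73.5 + 12.0×1.2167 + 7 = 6.803 + 14.6 + 7 = 28.403 cmH2O.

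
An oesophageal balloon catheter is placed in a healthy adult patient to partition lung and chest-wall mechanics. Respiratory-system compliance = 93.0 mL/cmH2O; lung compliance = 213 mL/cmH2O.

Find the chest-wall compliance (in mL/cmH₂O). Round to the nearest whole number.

1/Ccw = 1/Crs − 1/CL.
1/Ccw = 1/93.0 − 1/213 = 0.006058.
Ccw = 165.07 mL/cmH2O.

165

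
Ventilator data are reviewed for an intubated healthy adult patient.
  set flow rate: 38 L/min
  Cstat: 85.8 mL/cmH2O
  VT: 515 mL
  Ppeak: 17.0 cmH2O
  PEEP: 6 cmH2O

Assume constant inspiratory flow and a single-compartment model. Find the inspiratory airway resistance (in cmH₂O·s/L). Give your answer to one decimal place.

Flow: 38 L/min ÷ 60 = 0.6333 L/s.
Equation of motion (constant flow): PIP = Vt/C + R·V̇ + PEEP.
R·V̇ = PIP − Vt/C − PEEP = 17.0 − 515/85.8 − 6 = 17.0 − 6.002 − 6 = 4.998 cmH2O.
R = 4.998 / 0.6333 = 7.892 cmH2O·s/L.

7.9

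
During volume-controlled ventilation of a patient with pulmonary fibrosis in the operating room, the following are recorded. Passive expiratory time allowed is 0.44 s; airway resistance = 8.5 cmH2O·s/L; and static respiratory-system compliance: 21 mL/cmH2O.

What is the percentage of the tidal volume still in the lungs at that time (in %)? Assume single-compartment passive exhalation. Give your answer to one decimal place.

τ = R × C = 8.5 × 21 mL/cmH2O = 8.5 × 0.021 L/cmH2O = 0.1785 s.
Passive exhalation: V(t)/V₀ = e^(−t/τ) = e^(−0.44/0.1785) = 0.08501.
Fraction remaining = 0.08501 → 8.501%.

8.5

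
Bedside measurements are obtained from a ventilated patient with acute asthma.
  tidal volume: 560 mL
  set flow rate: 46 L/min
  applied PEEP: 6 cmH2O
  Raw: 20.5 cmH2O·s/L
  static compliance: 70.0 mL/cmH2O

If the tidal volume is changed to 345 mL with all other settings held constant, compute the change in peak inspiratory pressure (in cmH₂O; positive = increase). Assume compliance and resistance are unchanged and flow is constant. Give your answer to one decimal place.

-3.1

PIP = Vt/C + R·V̇ + PEEP (constant-flow equation of motion).
Only the elastic term changes: ΔPIP = ΔVt / C = (345 − 560) / 70.0 = -3.071 cmH2O.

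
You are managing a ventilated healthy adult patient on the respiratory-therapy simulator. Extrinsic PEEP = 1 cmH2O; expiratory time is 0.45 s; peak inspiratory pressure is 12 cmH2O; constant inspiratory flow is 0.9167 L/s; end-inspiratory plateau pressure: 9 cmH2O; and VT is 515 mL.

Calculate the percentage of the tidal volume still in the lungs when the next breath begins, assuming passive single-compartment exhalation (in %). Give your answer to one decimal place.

R = (PIP − Pplat)/V̇ = (12 − 9) / 0.9167 = 3.0/0.9167 = 3.273 cmH2O·s/L.
C = Vt/(Pplat − PEEP) = 515.0 / (9 − 1) = 515.0/8.0 = 64.375 mL/cmH2O.
τ = R × C = 3.273 × 0.06438 L/cmH2O = 0.2107 s.
Fraction remaining at end-expiration = e^(−Te/τ) = e^(−0.45/0.2107) = 0.1182 → 11.82%.

11.8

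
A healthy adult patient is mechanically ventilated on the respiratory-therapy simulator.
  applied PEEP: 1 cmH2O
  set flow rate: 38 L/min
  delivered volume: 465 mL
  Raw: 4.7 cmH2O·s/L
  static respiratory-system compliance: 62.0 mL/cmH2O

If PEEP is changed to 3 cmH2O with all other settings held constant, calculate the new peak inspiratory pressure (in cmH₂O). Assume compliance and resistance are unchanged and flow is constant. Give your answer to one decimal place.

13.5

Flow: 38 L/min ÷ 60 = 0.6333 L/s.
PIP = Vt/C + R·V̇ + PEEP (constant-flow equation of motion).
Only the baseline term changes: ΔPIP = ΔPEEP = 3 − 1 = 2.0 cmH2O.
Original PIP = 465/62.0 + 4.7×0.6333 + 1 = 11.477 cmH2O; new PIP = 11.477 + (2.0) = 13.477 cmH2O.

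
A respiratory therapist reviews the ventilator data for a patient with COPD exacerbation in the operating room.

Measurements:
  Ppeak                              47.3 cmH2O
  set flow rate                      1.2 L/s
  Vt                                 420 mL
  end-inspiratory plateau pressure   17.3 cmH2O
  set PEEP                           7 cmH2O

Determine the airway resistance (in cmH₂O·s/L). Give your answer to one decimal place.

25.0

Raw = (PIP − Pplat) / flow = (47.3 − 17.3) / 1.2 = 30.0 / 1.2 = 25.0 cmH2O·s/L.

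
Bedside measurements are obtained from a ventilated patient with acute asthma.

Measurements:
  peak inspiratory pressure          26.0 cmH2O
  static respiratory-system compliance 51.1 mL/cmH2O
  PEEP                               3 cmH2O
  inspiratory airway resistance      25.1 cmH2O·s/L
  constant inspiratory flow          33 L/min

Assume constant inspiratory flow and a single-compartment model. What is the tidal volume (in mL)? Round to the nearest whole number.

470

Flow: 33 L/min ÷ 60 = 0.55 L/s.
Equation of motion (constant flow): PIP = Vt/C + R·V̇ + PEEP.
Vt/C = PIP − R·V̇ − PEEP = 26.0 − 13.805 − 3 = 9.195 cmH2O.
Vt = C × 9.195 = 51.1 × 9.195 = 469.86 mL.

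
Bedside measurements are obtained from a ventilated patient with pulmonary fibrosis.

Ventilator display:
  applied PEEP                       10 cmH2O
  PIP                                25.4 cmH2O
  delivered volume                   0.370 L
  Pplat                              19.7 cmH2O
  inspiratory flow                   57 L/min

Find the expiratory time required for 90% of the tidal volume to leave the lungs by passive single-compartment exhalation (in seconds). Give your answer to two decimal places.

0.53

Flow: 57 L/min ÷ 60 = 0.95 L/s.
R = (PIP − Pplat)/V̇ = (25.4 − 19.7) / 0.95 = 5.7/0.95 = 6.0 cmH2O·s/L.
C = Vt/(Pplat − PEEP) = 370.0 / (19.7 − 10) = 370.0/9.7 = 38.144 mL/cmH2O.
τ = R × C = 6.0 × 0.03814 L/cmH2O = 0.2288 s.
t = −τ·ln(1 − 0.90) = −0.2288·ln(0.1) = 0.5268 s.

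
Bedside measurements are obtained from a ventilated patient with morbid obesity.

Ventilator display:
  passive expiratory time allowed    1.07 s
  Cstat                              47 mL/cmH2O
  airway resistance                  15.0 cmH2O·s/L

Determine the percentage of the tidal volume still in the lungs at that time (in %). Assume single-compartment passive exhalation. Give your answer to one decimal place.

τ = R × C = 15.0 × 47 mL/cmH2O = 15.0 × 0.047 L/cmH2O = 0.705 s.
Passive exhalation: V(t)/V₀ = e^(−t/τ) = e^(−1.07/0.705) = 0.2192.
Fraction remaining = 0.2192 → 21.92%.

21.9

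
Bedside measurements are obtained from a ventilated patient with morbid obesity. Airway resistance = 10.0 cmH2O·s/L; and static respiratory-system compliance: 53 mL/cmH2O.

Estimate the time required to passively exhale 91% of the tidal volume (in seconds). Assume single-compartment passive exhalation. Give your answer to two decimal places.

1.28

τ = R × C = 10.0 × 53 mL/cmH2O = 10.0 × 0.053 L/cmH2O = 0.53 s.
Exhaled fraction f = 1 − e^(−t/τ) → t = −τ·ln(1 − f) = −0.53·ln(0.09) = 1.276 s.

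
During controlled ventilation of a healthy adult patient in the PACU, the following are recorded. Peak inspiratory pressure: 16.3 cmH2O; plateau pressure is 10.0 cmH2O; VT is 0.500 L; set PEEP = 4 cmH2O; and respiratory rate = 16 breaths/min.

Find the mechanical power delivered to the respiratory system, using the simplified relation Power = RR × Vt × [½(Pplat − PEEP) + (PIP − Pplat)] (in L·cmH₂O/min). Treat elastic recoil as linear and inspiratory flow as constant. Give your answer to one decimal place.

Per-breath work = Vt × [½(Pplat−PEEP) + (PIP−Pplat)] = 0.500 × [0.5×6.0 + 6.3] = 0.500 × 9.3 = 4.65 L·cmH2O.
Power = 16 × 4.65 = 74.4 L·cmH2O/min.

74.4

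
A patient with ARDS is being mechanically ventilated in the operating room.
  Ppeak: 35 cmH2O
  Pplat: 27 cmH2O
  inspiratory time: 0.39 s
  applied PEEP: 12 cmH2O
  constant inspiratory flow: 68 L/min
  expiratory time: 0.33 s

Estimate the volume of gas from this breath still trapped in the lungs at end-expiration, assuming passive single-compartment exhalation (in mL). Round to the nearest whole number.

Flow: 68 L/min ÷ 60 = 1.1333 L/s.
Vt = flow × Ti = 1.1333 L/s × 0.39 s × 1000 mL/L = 441.99 mL.
R = (PIP − Pplat)/V̇ = (35 − 27) / 1.1333 = 8.0/1.1333 = 7.059 cmH2O·s/L.
C = Vt/(Pplat − PEEP) = 441.99 / (27 − 12) = 441.99/15.0 = 29.466 mL/cmH2O.
τ = R × C = 7.059 × 0.02947 L/cmH2O = 0.208 s.
Fraction remaining = e^(−Te/τ) = e^(−0.33/0.208) = 0.2046.
Trapped volume = 441.99 × 0.2046 = 90.431 mL.

90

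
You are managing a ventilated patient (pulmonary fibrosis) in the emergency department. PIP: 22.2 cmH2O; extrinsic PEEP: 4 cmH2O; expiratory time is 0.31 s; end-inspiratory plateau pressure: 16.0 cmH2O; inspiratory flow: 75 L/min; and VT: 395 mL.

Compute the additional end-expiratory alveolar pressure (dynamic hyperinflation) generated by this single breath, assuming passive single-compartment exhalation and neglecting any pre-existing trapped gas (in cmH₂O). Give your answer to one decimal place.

Flow: 75 L/min ÷ 60 = 1.25 L/s.
R = (PIP − Pplat)/V̇ = (22.2 − 16.0) / 1.25 = 6.2/1.25 = 4.96 cmH2O·s/L.
C = Vt/(Pplat − PEEP) = 395.0 / (16.0 − 4) = 395.0/12.0 = 32.917 mL/cmH2O.
τ = R × C = 4.96 × 0.03292 L/cmH2O = 0.1633 s.
Fraction remaining = e^(−Te/τ) = e^(−0.31/0.1633) = 0.1498; trapped volume = 395.0 × 0.1498 = 59.171 mL.
Additional alveolar pressure from trapping ≈ V_trapped / C = 59.171 / 32.917 = 1.798 cmH2O.

1.8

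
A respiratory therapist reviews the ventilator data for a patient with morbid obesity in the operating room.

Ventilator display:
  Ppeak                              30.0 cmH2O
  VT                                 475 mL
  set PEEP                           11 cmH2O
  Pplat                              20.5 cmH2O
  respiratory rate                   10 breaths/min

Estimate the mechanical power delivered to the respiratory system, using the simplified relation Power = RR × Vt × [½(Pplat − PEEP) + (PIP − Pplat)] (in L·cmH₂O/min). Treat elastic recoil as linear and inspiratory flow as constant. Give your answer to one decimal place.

67.7

Per-breath work = Vt × [½(Pplat−PEEP) + (PIP−Pplat)] = 0.475 × [0.5×9.5 + 9.5] = 0.475 × 14.25 = 6.769 L·cmH2O.
Power = 10 × 6.769 = 67.69 L·cmH2O/min.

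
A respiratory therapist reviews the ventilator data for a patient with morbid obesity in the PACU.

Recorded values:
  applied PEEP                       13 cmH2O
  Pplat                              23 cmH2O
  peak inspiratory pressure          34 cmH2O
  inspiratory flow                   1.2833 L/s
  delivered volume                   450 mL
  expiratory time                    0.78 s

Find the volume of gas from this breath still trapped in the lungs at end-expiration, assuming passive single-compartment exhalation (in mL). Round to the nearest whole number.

60

R = (PIP − Pplat)/V̇ = (34 − 23) / 1.2833 = 11.0/1.2833 = 8.572 cmH2O·s/L.
C = Vt/(Pplat − PEEP) = 450.0 / (23 − 13) = 450.0/10.0 = 45.0 mL/cmH2O.
τ = R × C = 8.572 × 0.045 L/cmH2O = 0.3857 s.
Fraction remaining = e^(−Te/τ) = e^(−0.78/0.3857) = 0.1324.
Trapped volume = 450.0 × 0.1324 = 59.58 mL.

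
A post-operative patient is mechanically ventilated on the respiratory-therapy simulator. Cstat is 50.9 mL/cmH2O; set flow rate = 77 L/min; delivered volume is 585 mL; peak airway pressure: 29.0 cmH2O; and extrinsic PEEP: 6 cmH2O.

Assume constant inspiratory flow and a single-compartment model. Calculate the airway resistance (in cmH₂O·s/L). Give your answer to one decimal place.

9.0

Flow: 77 L/min ÷ 60 = 1.2833 L/s.
Equation of motion (constant flow): PIP = Vt/C + R·V̇ + PEEP.
R·V̇ = PIP − Vt/C − PEEP = 29.0 − 585/50.9 − 6 = 29.0 − 11.493 − 6 = 11.507 cmH2O.
R = 11.507 / 1.2833 = 8.967 cmH2O·s/L.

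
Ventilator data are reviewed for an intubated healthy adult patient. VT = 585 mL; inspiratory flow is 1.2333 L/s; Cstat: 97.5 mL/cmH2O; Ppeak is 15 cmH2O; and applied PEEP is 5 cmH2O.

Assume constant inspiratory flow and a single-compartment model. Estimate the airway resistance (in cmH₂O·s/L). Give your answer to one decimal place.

3.2

Equation of motion (constant flow): PIP = Vt/C + R·V̇ + PEEP.
R·V̇ = PIP − Vt/C − PEEP = 15 − 585/97.5 − 5 = 15 − 6.0 − 5 = 4.0 cmH2O.
R = 4.0 / 1.2333 = 3.243 cmH2O·s/L.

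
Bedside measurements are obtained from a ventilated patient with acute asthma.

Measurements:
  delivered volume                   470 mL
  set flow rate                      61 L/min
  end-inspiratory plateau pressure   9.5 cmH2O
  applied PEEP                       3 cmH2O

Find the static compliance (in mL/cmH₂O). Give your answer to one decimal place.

Cstat = Vt / (Pplat − PEEP) = 470 / (9.5 − 3) = 470 / 6.5 = 72.308 mL/cmH2O.

72.3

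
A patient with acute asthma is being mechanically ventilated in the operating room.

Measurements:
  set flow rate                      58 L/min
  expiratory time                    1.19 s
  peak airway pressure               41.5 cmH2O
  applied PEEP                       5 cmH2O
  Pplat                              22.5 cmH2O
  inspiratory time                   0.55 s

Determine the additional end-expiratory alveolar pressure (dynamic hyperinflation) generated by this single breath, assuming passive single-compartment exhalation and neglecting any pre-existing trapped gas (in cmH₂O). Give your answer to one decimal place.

2.4

Flow: 58 L/min ÷ 60 = 0.9667 L/s.
Vt = flow × Ti = 0.9667 L/s × 0.55 s × 1000 mL/L = 531.69 mL.
R = (PIP − Pplat)/V̇ = (41.5 − 22.5) / 0.9667 = 19.0/0.9667 = 19.654 cmH2O·s/L.
C = Vt/(Pplat − PEEP) = 531.69 / (22.5 − 5) = 531.69/17.5 = 30.382 mL/cmH2O.
τ = R × C = 19.654 × 0.03038 L/cmH2O = 0.5971 s.
Fraction remaining = e^(−Te/τ) = e^(−1.19/0.5971) = 0.1363; trapped volume = 531.69 × 0.1363 = 72.469 mL.
Additional alveolar pressure from trapping ≈ V_trapped / C = 72.469 / 30.382 = 2.385 cmH2O.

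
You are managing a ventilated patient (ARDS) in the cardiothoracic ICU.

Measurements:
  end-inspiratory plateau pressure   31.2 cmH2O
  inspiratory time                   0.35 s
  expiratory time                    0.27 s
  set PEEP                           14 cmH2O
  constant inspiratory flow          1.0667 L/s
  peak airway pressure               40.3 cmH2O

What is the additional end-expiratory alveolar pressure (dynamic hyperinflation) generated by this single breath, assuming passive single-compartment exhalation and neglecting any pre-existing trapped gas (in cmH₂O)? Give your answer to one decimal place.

Vt = flow × Ti = 1.0667 L/s × 0.35 s × 1000 mL/L = 373.35 mL.
R = (PIP − Pplat)/V̇ = (40.3 − 31.2) / 1.0667 = 9.1/1.0667 = 8.531 cmH2O·s/L.
C = Vt/(Pplat − PEEP) = 373.35 / (31.2 − 14) = 373.35/17.2 = 21.706 mL/cmH2O.
τ = R × C = 8.531 × 0.02171 L/cmH2O = 0.1852 s.
Fraction remaining = e^(−Te/τ) = e^(−0.27/0.1852) = 0.2327; trapped volume = 373.35 × 0.2327 = 86.879 mL.
Additional alveolar pressure from trapping ≈ V_trapped / C = 86.879 / 21.706 = 4.003 cmH2O.

4.0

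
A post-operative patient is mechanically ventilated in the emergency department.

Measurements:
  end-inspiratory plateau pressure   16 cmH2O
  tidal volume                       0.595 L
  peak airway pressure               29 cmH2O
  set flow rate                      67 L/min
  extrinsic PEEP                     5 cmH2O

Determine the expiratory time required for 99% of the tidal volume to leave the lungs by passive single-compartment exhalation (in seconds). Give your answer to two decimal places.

2.90

Flow: 67 L/min ÷ 60 = 1.1167 L/s.
R = (PIP − Pplat)/V̇ = (29 − 16) / 1.1167 = 13.0/1.1167 = 11.641 cmH2O·s/L.
C = Vt/(Pplat − PEEP) = 595.0 / (16 − 5) = 595.0/11.0 = 54.091 mL/cmH2O.
τ = R × C = 11.641 × 0.05409 L/cmH2O = 0.6297 s.
t = −τ·ln(1 − 0.99) = −0.6297·ln(0.01) = 2.9 s.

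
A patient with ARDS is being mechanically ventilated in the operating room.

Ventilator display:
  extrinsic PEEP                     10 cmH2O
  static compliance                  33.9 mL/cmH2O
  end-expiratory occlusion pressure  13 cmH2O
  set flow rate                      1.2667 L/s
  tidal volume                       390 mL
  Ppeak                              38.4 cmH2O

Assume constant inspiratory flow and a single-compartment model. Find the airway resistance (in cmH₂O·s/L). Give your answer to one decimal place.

11.0

Total PEEP = 13 cmH2O (set 10 + intrinsic 3); this is the baseline alveolar pressure.
Equation of motion (constant flow): PIP = Vt/C + R·V̇ + PEEP.
R·V̇ = PIP − Vt/C − PEEP = 38.4 − 390/33.9 − 13 = 38.4 − 11.504 − 13 = 13.896 cmH2O.
R = 13.896 / 1.2667 = 10.97 cmH2O·s/L.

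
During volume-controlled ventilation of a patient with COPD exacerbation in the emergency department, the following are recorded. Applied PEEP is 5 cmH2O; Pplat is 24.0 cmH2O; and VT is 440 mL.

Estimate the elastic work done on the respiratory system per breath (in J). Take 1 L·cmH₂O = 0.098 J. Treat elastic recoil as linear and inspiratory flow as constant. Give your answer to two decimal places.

Elastic work ≈ ½ × (Pplat − PEEP) × Vt = 0.5 × (24.0 − 5) × 0.440 L = 0.5 × 19.0 × 0.440 = 4.18 L·cmH2O.
× 0.098 J/(L·cmH2O) → 0.4096 J.

0.41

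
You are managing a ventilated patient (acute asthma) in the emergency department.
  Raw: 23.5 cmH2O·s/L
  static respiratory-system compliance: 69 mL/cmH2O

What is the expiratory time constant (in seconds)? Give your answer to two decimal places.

τ = R × C = 23.5 × 69 mL/cmH2O = 23.5 × 0.069 L/cmH2O = 1.622 s.

1.62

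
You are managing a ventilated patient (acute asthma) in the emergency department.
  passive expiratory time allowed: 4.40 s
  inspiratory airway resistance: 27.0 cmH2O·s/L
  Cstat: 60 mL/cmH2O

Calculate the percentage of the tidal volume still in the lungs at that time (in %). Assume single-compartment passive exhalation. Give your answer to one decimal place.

τ = R × C = 27.0 × 60 mL/cmH2O = 27.0 × 0.060 L/cmH2O = 1.62 s.
Passive exhalation: V(t)/V₀ = e^(−t/τ) = e^(−4.40/1.62) = 0.06614.
Fraction remaining = 0.06614 → 6.614%.

6.6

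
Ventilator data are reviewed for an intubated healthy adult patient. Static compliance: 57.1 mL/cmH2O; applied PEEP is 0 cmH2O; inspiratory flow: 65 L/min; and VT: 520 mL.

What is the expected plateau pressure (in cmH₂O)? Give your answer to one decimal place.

Pplat = PEEP + Vt / Cstat = 0 + 520 / 57.1 = 0 + 9.107 = 9.107 cmH2O.

9.1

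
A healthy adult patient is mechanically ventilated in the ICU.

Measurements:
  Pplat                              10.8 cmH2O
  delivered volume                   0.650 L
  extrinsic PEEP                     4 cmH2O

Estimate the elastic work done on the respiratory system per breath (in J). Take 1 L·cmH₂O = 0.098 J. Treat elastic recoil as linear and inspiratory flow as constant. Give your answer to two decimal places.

0.22

Elastic work ≈ ½ × (Pplat − PEEP) × Vt = 0.5 × (10.8 − 4) × 0.650 L = 0.5 × 6.8 × 0.650 = 2.21 L·cmH2O.
× 0.098 J/(L·cmH2O) → 0.2166 J.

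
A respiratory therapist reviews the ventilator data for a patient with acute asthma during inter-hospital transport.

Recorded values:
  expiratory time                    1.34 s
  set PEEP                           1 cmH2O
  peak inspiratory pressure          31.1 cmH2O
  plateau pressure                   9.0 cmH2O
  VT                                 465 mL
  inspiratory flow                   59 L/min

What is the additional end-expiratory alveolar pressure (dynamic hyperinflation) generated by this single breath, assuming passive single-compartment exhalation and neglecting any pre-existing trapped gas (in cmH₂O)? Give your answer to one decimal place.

Flow: 59 L/min ÷ 60 = 0.9833 L/s.
R = (PIP − Pplat)/V̇ = (31.1 − 9.0) / 0.9833 = 22.1/0.9833 = 22.475 cmH2O·s/L.
C = Vt/(Pplat − PEEP) = 465.0 / (9.0 − 1) = 465.0/8.0 = 58.125 mL/cmH2O.
τ = R × C = 22.475 × 0.05813 L/cmH2O = 1.306 s.
Fraction remaining = e^(−Te/τ) = e^(−1.34/1.306) = 0.3584; trapped volume = 465.0 × 0.3584 = 166.66 mL.
Additional alveolar pressure from trapping ≈ V_trapped / C = 166.66 / 58.125 = 2.867 cmH2O.

2.9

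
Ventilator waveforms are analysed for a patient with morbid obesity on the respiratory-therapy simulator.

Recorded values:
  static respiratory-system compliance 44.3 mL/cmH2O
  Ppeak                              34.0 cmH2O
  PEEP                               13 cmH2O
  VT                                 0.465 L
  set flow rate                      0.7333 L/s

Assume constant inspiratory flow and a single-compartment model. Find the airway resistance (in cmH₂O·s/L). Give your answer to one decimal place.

Equation of motion (constant flow): PIP = Vt/C + R·V̇ + PEEP.
R·V̇ = PIP − Vt/C − PEEP = 34.0 − 465/44.3 − 13 = 34.0 − 10.497 − 13 = 10.503 cmH2O.
R = 10.503 / 0.7333 = 14.323 cmH2O·s/L.

14.3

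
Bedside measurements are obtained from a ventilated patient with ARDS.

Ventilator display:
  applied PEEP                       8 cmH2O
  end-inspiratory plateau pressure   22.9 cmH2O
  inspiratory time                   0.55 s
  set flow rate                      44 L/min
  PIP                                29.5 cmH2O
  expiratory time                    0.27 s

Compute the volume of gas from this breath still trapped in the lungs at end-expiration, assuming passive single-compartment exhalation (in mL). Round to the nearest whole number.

133

Flow: 44 L/min ÷ 60 = 0.7333 L/s.
Vt = flow × Ti = 0.7333 L/s × 0.55 s × 1000 mL/L = 403.32 mL.
R = (PIP − Pplat)/V̇ = (29.5 − 22.9) / 0.7333 = 6.6/0.7333 = 9.0 cmH2O·s/L.
C = Vt/(Pplat − PEEP) = 403.32 / (22.9 − 8) = 403.32/14.9 = 27.068 mL/cmH2O.
τ = R × C = 9.0 × 0.02707 L/cmH2O = 0.2436 s.
Fraction remaining = e^(−Te/τ) = e^(−0.27/0.2436) = 0.3301.
Trapped volume = 403.32 × 0.3301 = 133.14 mL.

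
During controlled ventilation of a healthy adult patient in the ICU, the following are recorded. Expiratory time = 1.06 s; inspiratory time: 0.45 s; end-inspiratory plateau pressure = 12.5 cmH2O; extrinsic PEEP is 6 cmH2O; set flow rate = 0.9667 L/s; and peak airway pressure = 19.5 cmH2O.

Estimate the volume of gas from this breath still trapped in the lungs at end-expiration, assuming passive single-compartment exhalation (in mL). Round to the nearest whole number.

Vt = flow × Ti = 0.9667 L/s × 0.45 s × 1000 mL/L = 435.02 mL.
R = (PIP − Pplat)/V̇ = (19.5 − 12.5) / 0.9667 = 7.0/0.9667 = 7.241 cmH2O·s/L.
C = Vt/(Pplat − PEEP) = 435.02 / (12.5 − 6) = 435.02/6.5 = 66.926 mL/cmH2O.
τ = R × C = 7.241 × 0.06693 L/cmH2O = 0.4846 s.
Fraction remaining = e^(−Te/τ) = e^(−1.06/0.4846) = 0.1122.
Trapped volume = 435.02 × 0.1122 = 48.809 mL.

49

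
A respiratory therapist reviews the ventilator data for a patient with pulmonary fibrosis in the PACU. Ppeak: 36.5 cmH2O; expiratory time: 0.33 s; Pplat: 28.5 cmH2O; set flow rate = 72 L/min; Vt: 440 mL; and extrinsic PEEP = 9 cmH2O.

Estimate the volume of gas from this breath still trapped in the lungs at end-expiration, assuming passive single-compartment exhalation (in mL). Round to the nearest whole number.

49

Flow: 72 L/min ÷ 60 = 1.2 L/s.
R = (PIP − Pplat)/V̇ = (36.5 − 28.5) / 1.2 = 8.0/1.2 = 6.667 cmH2O·s/L.
C = Vt/(Pplat − PEEP) = 440.0 / (28.5 − 9) = 440.0/19.5 = 22.564 mL/cmH2O.
τ = R × C = 6.667 × 0.02256 L/cmH2O = 0.1504 s.
Fraction remaining = e^(−Te/τ) = e^(−0.33/0.1504) = 0.1115.
Trapped volume = 440.0 × 0.1115 = 49.06 mL.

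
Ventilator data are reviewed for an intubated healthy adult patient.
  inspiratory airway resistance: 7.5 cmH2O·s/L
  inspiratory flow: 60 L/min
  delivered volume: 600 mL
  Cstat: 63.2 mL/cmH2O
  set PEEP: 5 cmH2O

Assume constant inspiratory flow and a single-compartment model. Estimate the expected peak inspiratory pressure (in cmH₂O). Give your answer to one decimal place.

Flow: 60 L/min ÷ 60 = 1 L/s.
Equation of motion (constant flow): PIP = Vt/C + R·V̇ + PEEP.
PIP = 600/63.2 + 7.5×1 + 5 = 9.494 + 7.5 + 5 = 21.994 cmH2O.

22.0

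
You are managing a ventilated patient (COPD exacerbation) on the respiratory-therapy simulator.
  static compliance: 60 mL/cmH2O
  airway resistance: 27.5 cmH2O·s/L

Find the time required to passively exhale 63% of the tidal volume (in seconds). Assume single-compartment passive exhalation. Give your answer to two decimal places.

τ = R × C = 27.5 × 60 mL/cmH2O = 27.5 × 0.060 L/cmH2O = 1.65 s.
Exhaled fraction f = 1 − e^(−t/τ) → t = −τ·ln(1 − f) = −1.65·ln(0.37) = 1.641 s.

1.64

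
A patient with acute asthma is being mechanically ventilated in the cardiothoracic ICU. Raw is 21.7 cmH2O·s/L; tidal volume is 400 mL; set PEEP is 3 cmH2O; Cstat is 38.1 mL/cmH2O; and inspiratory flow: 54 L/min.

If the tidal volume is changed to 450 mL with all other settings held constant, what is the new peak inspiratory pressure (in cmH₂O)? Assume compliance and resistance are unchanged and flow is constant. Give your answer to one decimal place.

34.3

Flow: 54 L/min ÷ 60 = 0.9 L/s.
PIP = Vt/C + R·V̇ + PEEP (constant-flow equation of motion).
Only the elastic term changes: ΔPIP = ΔVt / C = (450 − 400) / 38.1 = 1.312 cmH2O.
Original PIP = 400/38.1 + 21.7×0.9 + 3 = 33.029 cmH2O; new PIP = 33.029 + (1.312) = 34.341 cmH2O.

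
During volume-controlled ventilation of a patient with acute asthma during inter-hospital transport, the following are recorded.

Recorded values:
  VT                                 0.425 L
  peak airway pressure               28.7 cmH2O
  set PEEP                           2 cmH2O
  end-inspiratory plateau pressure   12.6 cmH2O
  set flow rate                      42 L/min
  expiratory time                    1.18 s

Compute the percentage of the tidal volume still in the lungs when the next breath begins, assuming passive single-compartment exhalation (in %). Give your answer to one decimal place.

27.8

Flow: 42 L/min ÷ 60 = 0.7 L/s.
R = (PIP − Pplat)/V̇ = (28.7 − 12.6) / 0.7 = 16.1/0.7 = 23.0 cmH2O·s/L.
C = Vt/(Pplat − PEEP) = 425.0 / (12.6 − 2) = 425.0/10.6 = 40.094 mL/cmH2O.
τ = R × C = 23.0 × 0.04009 L/cmH2O = 0.9221 s.
Fraction remaining at end-expiration = e^(−Te/τ) = e^(−1.18/0.9221) = 0.2781 → 27.81%.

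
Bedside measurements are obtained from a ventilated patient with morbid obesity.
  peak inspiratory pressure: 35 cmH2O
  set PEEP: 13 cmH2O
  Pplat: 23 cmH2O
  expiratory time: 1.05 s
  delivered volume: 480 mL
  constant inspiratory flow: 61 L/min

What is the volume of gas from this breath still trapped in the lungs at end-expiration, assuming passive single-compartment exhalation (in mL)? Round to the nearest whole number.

Flow: 61 L/min ÷ 60 = 1.0167 L/s.
R = (PIP − Pplat)/V̇ = (35 − 23) / 1.0167 = 12.0/1.0167 = 11.803 cmH2O·s/L.
C = Vt/(Pplat − PEEP) = 480.0 / (23 − 13) = 480.0/10.0 = 48.0 mL/cmH2O.
τ = R × C = 11.803 × 0.048 L/cmH2O = 0.5665 s.
Fraction remaining = e^(−Te/τ) = e^(−1.05/0.5665) = 0.1567.
Trapped volume = 480.0 × 0.1567 = 75.216 mL.

75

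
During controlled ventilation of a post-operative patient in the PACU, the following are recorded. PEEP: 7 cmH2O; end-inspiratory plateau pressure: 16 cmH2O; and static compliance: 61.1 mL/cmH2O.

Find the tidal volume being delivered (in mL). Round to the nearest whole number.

550

Vt = Cstat × (Pplat − PEEP) = 61.1 × (16 − 7) = 61.1 × 9.0 = 549.9 mL.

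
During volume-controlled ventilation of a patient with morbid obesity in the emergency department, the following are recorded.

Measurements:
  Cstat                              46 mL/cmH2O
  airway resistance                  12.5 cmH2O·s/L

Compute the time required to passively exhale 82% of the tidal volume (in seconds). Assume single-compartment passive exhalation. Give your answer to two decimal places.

0.99

τ = R × C = 12.5 × 46 mL/cmH2O = 12.5 × 0.046 L/cmH2O = 0.575 s.
Exhaled fraction f = 1 − e^(−t/τ) → t = −τ·ln(1 − f) = −0.575·ln(0.18) = 0.986 s.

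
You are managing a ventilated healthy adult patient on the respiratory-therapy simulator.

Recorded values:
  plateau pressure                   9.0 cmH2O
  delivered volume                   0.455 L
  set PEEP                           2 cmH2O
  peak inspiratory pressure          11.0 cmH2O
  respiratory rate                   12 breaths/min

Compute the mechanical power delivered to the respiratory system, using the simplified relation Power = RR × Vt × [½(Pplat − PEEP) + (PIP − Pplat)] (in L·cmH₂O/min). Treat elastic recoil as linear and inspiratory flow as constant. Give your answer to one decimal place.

Per-breath work = Vt × [½(Pplat−PEEP) + (PIP−Pplat)] = 0.455 × [0.5×7.0 + 2.0] = 0.455 × 5.5 = 2.503 L·cmH2O.
Power = 12 × 2.503 = 30.036 L·cmH2O/min.

30.0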